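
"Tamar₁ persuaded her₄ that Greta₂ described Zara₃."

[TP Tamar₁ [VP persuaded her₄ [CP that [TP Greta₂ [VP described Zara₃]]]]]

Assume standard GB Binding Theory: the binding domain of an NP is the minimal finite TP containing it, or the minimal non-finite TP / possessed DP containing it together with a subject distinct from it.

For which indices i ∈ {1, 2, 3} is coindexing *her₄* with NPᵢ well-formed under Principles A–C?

none

*her* is a pronoun, so Principle B applies: it must be free in its binding domain.
Binding domain of *her₄*: the matrix TP, whose subject is Tamar₁.
*Tamar₁* c-commands the pronoun within its binding domain → coindexation would violate Principle B.
*Greta₂*: the pronoun c-commands this R-expression → coindexation would violate Principle C on *Greta₂*.
*Zara₃*: the pronoun c-commands this R-expression → coindexation would violate Principle C on *Zara₃*.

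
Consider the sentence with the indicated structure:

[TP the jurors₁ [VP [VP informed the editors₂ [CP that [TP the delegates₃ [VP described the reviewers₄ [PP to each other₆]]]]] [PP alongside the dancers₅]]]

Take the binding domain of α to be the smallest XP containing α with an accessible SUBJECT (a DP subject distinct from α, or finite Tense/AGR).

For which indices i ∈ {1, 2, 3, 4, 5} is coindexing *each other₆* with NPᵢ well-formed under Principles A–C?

{3, 4}

*each other* is an anaphor, so Principle A applies: it must be bound in its binding domain.
Binding domain of *each other₆*: the embedded TP, whose subject is the delegates₃.
*the jurors₁* c-commands the anaphor but is outside its binding domain → cannot satisfy Principle A.
*the editors₂* c-commands the anaphor but is outside its binding domain → cannot satisfy Principle A.
*the delegates₃* c-commands the anaphor within its binding domain → licit binder.
*the reviewers₄* c-commands the anaphor within its binding domain → licit binder.
*the dancers₅* does not c-command the anaphor → cannot bind it.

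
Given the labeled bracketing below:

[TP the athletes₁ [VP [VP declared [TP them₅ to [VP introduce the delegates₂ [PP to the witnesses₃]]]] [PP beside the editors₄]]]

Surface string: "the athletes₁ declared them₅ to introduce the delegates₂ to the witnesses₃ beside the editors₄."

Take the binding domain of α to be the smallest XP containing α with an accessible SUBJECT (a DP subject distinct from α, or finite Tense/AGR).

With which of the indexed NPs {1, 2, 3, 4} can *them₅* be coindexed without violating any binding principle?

*them* is a pronoun, so Principle B applies: it must be free in its binding domain.
Binding domain of *them₅*: the matrix TP, whose subject is the athletes₁.
*the athletes₁* c-commands the pronoun within its binding domain → coindexation would violate Principle B.
*the delegates₂*: the pronoun c-commands this R-expression → coindexation would violate Principle C on *the delegates₂*.
*the witnesses₃*: the pronoun c-commands this R-expression → coindexation would violate Principle C on *the witnesses₃*.
*the editors₄* and the pronoun do not c-command one another → neither Principle B nor Principle C is at stake; coindexation permitted.

{4}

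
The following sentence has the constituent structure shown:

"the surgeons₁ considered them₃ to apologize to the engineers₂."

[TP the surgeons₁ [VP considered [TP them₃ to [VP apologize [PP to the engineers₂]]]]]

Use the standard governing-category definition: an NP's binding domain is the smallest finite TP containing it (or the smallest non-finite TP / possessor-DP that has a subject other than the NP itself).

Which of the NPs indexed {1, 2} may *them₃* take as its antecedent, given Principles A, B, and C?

*them* is a pronoun, so Principle B applies: it must be free in its binding domain.
Binding domain of *them₃*: the matrix TP, whose subject is the surgeons₁.
*the surgeons₁* c-commands the pronoun within its binding domain → coindexation would violate Principle B.
*the engineers₂*: the pronoun c-commands this R-expression → coindexation would violate Principle C on *the engineers₂*.

none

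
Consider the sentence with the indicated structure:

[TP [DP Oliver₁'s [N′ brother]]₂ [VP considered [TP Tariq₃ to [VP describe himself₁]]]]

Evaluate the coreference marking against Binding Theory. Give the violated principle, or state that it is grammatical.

The two coindexed NPs are *Oliver₁* and *himself₁*.
*himself₁* is an anaphor. Principle A requires it to be bound within its binding domain — the embedded TP, whose subject is Tariq₃.
Within that domain it is c-commanded by *Tariq₃*, which does not share its index.
*Oliver₁* does not c-command the anaphor at all.
The anaphor is unbound in its domain → Principle A violation.

Principle A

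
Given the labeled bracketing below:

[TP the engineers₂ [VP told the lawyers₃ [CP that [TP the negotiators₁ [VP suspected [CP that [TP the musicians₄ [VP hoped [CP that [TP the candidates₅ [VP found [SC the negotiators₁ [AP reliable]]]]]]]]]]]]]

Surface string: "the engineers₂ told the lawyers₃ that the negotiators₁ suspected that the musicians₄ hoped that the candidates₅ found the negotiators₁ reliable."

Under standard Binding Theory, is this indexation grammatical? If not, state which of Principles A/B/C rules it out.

The two coindexed NPs are *the negotiators₁* (the higher occurrence) and *the negotiators₁* (the lower occurrence).
*the negotiators₁* (the lower occurrence) is an R-expression. Principle C requires it to be free everywhere.
*the negotiators₁* (the higher occurrence) c-commands it and carries the same index.
The R-expression is bound → Principle C violation.

Principle C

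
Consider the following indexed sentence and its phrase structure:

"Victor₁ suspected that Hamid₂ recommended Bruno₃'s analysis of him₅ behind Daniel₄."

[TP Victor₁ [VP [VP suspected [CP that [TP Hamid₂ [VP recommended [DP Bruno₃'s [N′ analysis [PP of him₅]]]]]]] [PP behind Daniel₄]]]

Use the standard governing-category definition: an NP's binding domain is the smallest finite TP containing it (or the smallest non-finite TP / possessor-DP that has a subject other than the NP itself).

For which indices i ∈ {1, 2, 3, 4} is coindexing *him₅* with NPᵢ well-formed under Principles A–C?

*him* is a pronoun, so Principle B applies: it must be free in its binding domain.
Binding domain of *him₅*: the possessed DP, whose subject is Bruno₃.
*Victor₁* c-commands the pronoun but from outside its binding domain, and is not c-commanded by it → coindexation permitted.
*Hamid₂* c-commands the pronoun but from outside its binding domain, and is not c-commanded by it → coindexation permitted.
*Bruno₃* c-commands the pronoun within its binding domain → coindexation would violate Principle B.
*Daniel₄* and the pronoun do not c-command one another → neither Principle B nor Principle C is at stake; coindexation permitted.

{1, 2, 4}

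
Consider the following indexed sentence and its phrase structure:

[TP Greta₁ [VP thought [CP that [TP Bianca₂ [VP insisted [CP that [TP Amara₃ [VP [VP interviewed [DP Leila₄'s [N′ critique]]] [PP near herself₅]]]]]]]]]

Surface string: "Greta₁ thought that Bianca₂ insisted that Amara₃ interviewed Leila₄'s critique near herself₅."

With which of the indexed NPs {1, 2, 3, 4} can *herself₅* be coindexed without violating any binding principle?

*herself* is an anaphor, so Principle A applies: it must be bound in its binding domain.
Binding domain of *herself₅*: the embedded TP, whose subject is Amara₃.
*Greta₁* c-commands the anaphor but is outside its binding domain → cannot satisfy Principle A.
*Bianca₂* c-commands the anaphor but is outside its binding domain → cannot satisfy Principle A.
*Amara₃* c-commands the anaphor within its binding domain → licit binder.
*Leila₄* does not c-command the anaphor → cannot bind it.

{3}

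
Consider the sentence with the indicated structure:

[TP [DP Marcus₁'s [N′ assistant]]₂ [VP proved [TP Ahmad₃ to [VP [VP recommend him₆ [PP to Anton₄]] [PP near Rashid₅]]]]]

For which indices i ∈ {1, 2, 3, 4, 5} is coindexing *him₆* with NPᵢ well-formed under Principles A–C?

*him* is a pronoun, so Principle B applies: it must be free in its binding domain.
Binding domain of *him₆*: the embedded TP, whose subject is Ahmad₃.
*Marcus₁* and the pronoun do not c-command one another → neither Principle B nor Principle C is at stake; coindexation permitted.
*[Marcus₁'s assistant]₂* c-commands the pronoun but from outside its binding domain, and is not c-commanded by it → coindexation permitted.
*Ahmad₃* c-commands the pronoun within its binding domain → coindexation would violate Principle B.
*Anton₄*: the pronoun c-commands this R-expression → coindexation would violate Principle C on *Anton₄*.
*Rashid₅* and the pronoun do not c-command one another → neither Principle B nor Principle C is at stake; coindexation permitted.

{1, 2, 5}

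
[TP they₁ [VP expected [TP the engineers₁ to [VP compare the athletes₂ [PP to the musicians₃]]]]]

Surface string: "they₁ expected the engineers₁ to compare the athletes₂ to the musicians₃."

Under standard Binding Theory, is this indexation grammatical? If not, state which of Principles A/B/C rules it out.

Principle C

The two coindexed NPs are *they₁* and *the engineers₁*.
*the engineers₁* is an R-expression. Principle C requires it to be free everywhere.
*they₁* c-commands it and carries the same index.
The R-expression is bound → Principle C violation.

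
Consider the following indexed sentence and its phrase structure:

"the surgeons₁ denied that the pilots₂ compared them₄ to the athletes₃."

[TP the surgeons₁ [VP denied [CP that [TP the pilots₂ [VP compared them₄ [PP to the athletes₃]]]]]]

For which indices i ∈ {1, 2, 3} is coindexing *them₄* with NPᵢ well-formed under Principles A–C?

*them* is a pronoun, so Principle B applies: it must be free in its binding domain.
Binding domain of *them₄*: the embedded TP, whose subject is the pilots₂.
*the surgeons₁* c-commands the pronoun but from outside its binding domain, and is not c-commanded by it → coindexation permitted.
*the pilots₂* c-commands the pronoun within its binding domain → coindexation would violate Principle B.
*the athletes₃*: the pronoun c-commands this R-expression → coindexation would violate Principle C on *the athletes₃*.

{1}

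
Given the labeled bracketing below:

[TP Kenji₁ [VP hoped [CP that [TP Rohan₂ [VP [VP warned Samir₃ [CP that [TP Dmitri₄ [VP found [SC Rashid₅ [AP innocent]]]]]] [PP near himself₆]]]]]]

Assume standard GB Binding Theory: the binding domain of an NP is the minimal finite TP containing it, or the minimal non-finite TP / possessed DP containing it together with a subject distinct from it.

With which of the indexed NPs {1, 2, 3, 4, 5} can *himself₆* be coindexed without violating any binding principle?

*himself* is an anaphor, so Principle A applies: it must be bound in its binding domain.
Binding domain of *himself₆*: the embedded TP, whose subject is Rohan₂.
*Kenji₁* c-commands the anaphor but is outside its binding domain → cannot satisfy Principle A.
*Rohan₂* c-commands the anaphor within its binding domain → licit binder.
*Samir₃* does not c-command the anaphor → cannot bind it.
*Dmitri₄* does not c-command the anaphor → cannot bind it.
*Rashid₅* does not c-command the anaphor → cannot bind it.

{2}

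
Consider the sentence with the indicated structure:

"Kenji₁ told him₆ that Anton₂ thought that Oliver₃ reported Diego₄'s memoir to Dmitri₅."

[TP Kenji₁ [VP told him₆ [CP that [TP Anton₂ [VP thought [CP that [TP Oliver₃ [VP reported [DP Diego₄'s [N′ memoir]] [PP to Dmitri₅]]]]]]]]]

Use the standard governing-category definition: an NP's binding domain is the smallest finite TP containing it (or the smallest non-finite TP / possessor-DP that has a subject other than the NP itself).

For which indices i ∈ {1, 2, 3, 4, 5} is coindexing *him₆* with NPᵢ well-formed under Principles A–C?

none

*him* is a pronoun, so Principle B applies: it must be free in its binding domain.
Binding domain of *him₆*: the matrix TP, whose subject is Kenji₁.
*Kenji₁* c-commands the pronoun within its binding domain → coindexation would violate Principle B.
*Anton₂*: the pronoun c-commands this R-expression → coindexation would violate Principle C on *Anton₂*.
*Oliver₃*: the pronoun c-commands this R-expression → coindexation would violate Principle C on *Oliver₃*.
*Diego₄*: the pronoun c-commands this R-expression → coindexation would violate Principle C on *Diego₄*.
*Dmitri₅*: the pronoun c-commands this R-expression → coindexation would violate Principle C on *Dmitri₅*.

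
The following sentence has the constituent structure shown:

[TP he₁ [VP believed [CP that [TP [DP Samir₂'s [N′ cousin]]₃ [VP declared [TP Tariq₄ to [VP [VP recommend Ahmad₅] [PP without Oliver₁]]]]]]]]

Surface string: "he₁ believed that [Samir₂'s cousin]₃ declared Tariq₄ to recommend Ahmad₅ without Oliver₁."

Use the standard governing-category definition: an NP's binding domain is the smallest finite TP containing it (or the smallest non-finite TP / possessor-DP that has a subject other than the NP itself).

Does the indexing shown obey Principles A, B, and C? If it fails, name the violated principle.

Principle C

The two coindexed NPs are *he₁* and *Oliver₁*.
*Oliver₁* is an R-expression. Principle C requires it to be free everywhere.
*he₁* c-commands it and carries the same index.
The R-expression is bound → Principle C violation.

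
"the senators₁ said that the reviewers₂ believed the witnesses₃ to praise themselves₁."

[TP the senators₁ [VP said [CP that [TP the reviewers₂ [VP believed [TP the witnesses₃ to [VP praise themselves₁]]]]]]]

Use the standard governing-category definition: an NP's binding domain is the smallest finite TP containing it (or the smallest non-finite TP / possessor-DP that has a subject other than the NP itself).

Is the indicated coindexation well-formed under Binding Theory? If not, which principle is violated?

Principle A

The two coindexed NPs are *the senators₁* and *themselves₁*.
*themselves₁* is an anaphor. Principle A requires it to be bound within its binding domain — the embedded TP, whose subject is the witnesses₃.
Within that domain it is c-commanded by *the witnesses₃*, which does not share its index.
*the senators₁* does c-command the anaphor, but from outside its binding domain.
The anaphor is unbound in its domain → Principle A violation.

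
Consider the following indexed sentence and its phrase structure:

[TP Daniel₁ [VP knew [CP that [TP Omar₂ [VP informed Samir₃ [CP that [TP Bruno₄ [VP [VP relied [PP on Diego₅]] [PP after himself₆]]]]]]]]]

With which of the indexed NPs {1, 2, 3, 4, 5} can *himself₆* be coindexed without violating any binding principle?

{4}

*himself* is an anaphor, so Principle A applies: it must be bound in its binding domain.
Binding domain of *himself₆*: the embedded TP, whose subject is Bruno₄.
*Daniel₁* c-commands the anaphor but is outside its binding domain → cannot satisfy Principle A.
*Omar₂* c-commands the anaphor but is outside its binding domain → cannot satisfy Principle A.
*Samir₃* c-commands the anaphor but is outside its binding domain → cannot satisfy Principle A.
*Bruno₄* c-commands the anaphor within its binding domain → licit binder.
*Diego₅* does not c-command the anaphor → cannot bind it.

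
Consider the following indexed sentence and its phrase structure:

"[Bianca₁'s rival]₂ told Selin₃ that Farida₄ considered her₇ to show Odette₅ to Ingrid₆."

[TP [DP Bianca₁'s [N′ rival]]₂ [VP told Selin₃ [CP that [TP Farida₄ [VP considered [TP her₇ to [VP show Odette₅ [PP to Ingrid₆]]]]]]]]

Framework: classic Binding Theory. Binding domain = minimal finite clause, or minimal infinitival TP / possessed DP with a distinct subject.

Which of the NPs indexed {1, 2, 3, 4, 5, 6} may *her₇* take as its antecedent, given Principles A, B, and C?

*her* is a pronoun, so Principle B applies: it must be free in its binding domain.
Binding domain of *her₇*: the embedded TP, whose subject is Farida₄.
*Bianca₁* and the pronoun do not c-command one another → neither Principle B nor Principle C is at stake; coindexation permitted.
*[Bianca₁'s rival]₂* c-commands the pronoun but from outside its binding domain, and is not c-commanded by it → coindexation permitted.
*Selin₃* c-commands the pronoun but from outside its binding domain, and is not c-commanded by it → coindexation permitted.
*Farida₄* c-commands the pronoun within its binding domain → coindexation would violate Principle B.
*Odette₅*: the pronoun c-commands this R-expression → coindexation would violate Principle C on *Odette₅*.
*Ingrid₆*: the pronoun c-commands this R-expression → coindexation would violate Principle C on *Ingrid₆*.

{1, 2, 3}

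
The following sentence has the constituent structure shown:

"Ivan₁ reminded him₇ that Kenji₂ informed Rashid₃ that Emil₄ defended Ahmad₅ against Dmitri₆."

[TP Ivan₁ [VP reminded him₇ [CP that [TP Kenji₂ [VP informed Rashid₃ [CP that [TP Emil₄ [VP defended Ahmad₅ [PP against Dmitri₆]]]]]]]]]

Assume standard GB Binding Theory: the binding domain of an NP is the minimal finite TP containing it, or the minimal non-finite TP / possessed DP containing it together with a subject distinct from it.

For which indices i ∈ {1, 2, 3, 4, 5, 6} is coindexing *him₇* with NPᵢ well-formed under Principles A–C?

none

*him* is a pronoun, so Principle B applies: it must be free in its binding domain.
Binding domain of *him₇*: the matrix TP, whose subject is Ivan₁.
*Ivan₁* c-commands the pronoun within its binding domain → coindexation would violate Principle B.
*Kenji₂*: the pronoun c-commands this R-expression → coindexation would violate Principle C on *Kenji₂*.
*Rashid₃*: the pronoun c-commands this R-expression → coindexation would violate Principle C on *Rashid₃*.
*Emil₄*: the pronoun c-commands this R-expression → coindexation would violate Principle C on *Emil₄*.
*Ahmad₅*: the pronoun c-commands this R-expression → coindexation would violate Principle C on *Ahmad₅*.
*Dmitri₆*: the pronoun c-commands this R-expression → coindexation would violate Principle C on *Dmitri₆*.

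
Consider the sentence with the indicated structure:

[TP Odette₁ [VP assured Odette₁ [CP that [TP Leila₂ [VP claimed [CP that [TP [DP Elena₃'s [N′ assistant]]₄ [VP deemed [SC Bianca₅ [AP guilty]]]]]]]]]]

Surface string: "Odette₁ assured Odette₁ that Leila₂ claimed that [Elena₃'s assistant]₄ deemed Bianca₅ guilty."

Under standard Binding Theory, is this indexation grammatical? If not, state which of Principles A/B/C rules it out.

The two coindexed NPs are *Odette₁* (the lower occurrence) and *Odette₁* (the higher occurrence).
*Odette₁* (the lower occurrence) is an R-expression. Principle C requires it to be free everywhere.
*Odette₁* (the higher occurrence) c-commands it and carries the same index.
The R-expression is bound → Principle C violation.

Principle C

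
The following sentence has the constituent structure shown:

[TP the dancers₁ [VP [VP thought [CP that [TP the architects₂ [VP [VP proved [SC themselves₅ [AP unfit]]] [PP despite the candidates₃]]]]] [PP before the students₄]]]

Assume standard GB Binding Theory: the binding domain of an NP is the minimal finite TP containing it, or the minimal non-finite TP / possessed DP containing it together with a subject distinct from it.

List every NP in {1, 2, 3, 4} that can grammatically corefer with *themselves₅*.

{2}

*themselves* is an anaphor, so Principle A applies: it must be bound in its binding domain.
Binding domain of *themselves₅*: the embedded TP, whose subject is the architects₂.
*the dancers₁* c-commands the anaphor but is outside its binding domain → cannot satisfy Principle A.
*the architects₂* c-commands the anaphor within its binding domain → licit binder.
*the candidates₃* does not c-command the anaphor → cannot bind it.
*the students₄* does not c-command the anaphor → cannot bind it.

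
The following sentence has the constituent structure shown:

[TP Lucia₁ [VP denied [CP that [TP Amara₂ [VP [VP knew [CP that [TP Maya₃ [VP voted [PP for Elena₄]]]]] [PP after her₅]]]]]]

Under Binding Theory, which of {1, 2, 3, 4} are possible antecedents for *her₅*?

{1, 3, 4}

*her* is a pronoun, so Principle B applies: it must be free in its binding domain.
Binding domain of *her₅*: the embedded TP, whose subject is Amara₂.
*Lucia₁* c-commands the pronoun but from outside its binding domain, and is not c-commanded by it → coindexation permitted.
*Amara₂* c-commands the pronoun within its binding domain → coindexation would violate Principle B.
*Maya₃* and the pronoun do not c-command one another → neither Principle B nor Principle C is at stake; coindexation permitted.
*Elena₄* and the pronoun do not c-command one another → neither Principle B nor Principle C is at stake; coindexation permitted.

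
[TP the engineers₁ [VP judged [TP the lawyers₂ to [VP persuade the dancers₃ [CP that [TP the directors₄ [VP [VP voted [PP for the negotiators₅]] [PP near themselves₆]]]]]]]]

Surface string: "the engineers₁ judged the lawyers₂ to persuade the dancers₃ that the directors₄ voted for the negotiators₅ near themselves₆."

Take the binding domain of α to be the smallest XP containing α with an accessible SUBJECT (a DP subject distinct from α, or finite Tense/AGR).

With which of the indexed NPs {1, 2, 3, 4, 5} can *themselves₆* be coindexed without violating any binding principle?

*themselves* is an anaphor, so Principle A applies: it must be bound in its binding domain.
Binding domain of *themselves₆*: the embedded TP, whose subject is the directors₄.
*the engineers₁* c-commands the anaphor but is outside its binding domain → cannot satisfy Principle A.
*the lawyers₂* c-commands the anaphor but is outside its binding domain → cannot satisfy Principle A.
*the dancers₃* c-commands the anaphor but is outside its binding domain → cannot satisfy Principle A.
*the directors₄* c-commands the anaphor within its binding domain → licit binder.
*the negotiators₅* does not c-command the anaphor → cannot bind it.

{4}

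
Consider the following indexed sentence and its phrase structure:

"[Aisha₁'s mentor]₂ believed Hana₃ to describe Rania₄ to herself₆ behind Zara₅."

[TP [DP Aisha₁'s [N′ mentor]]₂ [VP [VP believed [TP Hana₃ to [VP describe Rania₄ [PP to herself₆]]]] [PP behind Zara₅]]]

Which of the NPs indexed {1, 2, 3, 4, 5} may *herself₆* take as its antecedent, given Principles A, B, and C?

{3, 4}

*herself* is an anaphor, so Principle A applies: it must be bound in its binding domain.
Binding domain of *herself₆*: the embedded TP, whose subject is Hana₃.
*Aisha₁* does not c-command the anaphor → cannot bind it.
*[Aisha₁'s mentor]₂* c-commands the anaphor but is outside its binding domain → cannot satisfy Principle A.
*Hana₃* c-commands the anaphor within its binding domain → licit binder.
*Rania₄* c-commands the anaphor within its binding domain → licit binder.
*Zara₅* does not c-command the anaphor → cannot bind it.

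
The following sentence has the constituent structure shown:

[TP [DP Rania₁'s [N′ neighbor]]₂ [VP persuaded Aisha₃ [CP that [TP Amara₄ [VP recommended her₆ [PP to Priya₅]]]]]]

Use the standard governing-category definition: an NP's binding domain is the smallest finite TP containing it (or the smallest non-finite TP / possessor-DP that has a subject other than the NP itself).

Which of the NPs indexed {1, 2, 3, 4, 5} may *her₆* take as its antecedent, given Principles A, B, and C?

*her* is a pronoun, so Principle B applies: it must be free in its binding domain.
Binding domain of *her₆*: the embedded TP, whose subject is Amara₄.
*Rania₁* and the pronoun do not c-command one another → neither Principle B nor Principle C is at stake; coindexation permitted.
*[Rania₁'s neighbor]₂* c-commands the pronoun but from outside its binding domain, and is not c-commanded by it → coindexation permitted.
*Aisha₃* c-commands the pronoun but from outside its binding domain, and is not c-commanded by it → coindexation permitted.
*Amara₄* c-commands the pronoun within its binding domain → coindexation would violate Principle B.
*Priya₅*: the pronoun c-commands this R-expression → coindexation would violate Principle C on *Priya₅*.

{1, 2, 3}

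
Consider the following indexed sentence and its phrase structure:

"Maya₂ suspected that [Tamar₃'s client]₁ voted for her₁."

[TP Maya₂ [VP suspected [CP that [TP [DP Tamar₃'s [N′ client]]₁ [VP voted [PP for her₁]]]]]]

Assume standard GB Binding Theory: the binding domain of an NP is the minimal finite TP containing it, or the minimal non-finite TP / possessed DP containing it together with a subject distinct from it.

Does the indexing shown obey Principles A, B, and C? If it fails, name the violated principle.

The two coindexed NPs are *[Tamar₃'s client]₁* and *her₁*.
*her₁* is a pronoun. Its binding domain is the embedded TP, whose subject is [Tamar₃'s client]₁.
*[Tamar₃'s client]₁* c-commands it within that domain and carries the same index.
The pronoun is locally bound → Principle B violation.

Principle B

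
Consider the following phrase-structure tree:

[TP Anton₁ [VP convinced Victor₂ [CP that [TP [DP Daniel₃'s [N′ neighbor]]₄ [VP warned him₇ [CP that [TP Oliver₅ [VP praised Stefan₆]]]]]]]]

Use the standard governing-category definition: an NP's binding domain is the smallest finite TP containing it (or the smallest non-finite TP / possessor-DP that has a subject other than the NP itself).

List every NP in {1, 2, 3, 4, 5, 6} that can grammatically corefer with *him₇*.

*him* is a pronoun, so Principle B applies: it must be free in its binding domain.
Binding domain of *him₇*: the embedded TP, whose subject is [Daniel₃'s neighbor]₄.
*Anton₁* c-commands the pronoun but from outside its binding domain, and is not c-commanded by it → coindexation permitted.
*Victor₂* c-commands the pronoun but from outside its binding domain, and is not c-commanded by it → coindexation permitted.
*Daniel₃* and the pronoun do not c-command one another → neither Principle B nor Principle C is at stake; coindexation permitted.
*[Daniel₃'s neighbor]₄* c-commands the pronoun within its binding domain → coindexation would violate Principle B.
*Oliver₅*: the pronoun c-commands this R-expression → coindexation would violate Principle C on *Oliver₅*.
*Stefan₆*: the pronoun c-commands this R-expression → coindexation would violate Principle C on *Stefan₆*.

{1, 2, 3}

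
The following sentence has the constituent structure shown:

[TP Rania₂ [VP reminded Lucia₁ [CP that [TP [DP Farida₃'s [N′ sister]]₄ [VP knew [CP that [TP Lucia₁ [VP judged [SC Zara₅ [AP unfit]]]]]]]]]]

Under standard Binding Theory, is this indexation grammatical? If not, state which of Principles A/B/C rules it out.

Principle C

The two coindexed NPs are *Lucia₁* (the lower occurrence) and *Lucia₁* (the higher occurrence).
*Lucia₁* (the lower occurrence) is an R-expression. Principle C requires it to be free everywhere.
*Lucia₁* (the higher occurrence) c-commands it and carries the same index.
The R-expression is bound → Principle C violation.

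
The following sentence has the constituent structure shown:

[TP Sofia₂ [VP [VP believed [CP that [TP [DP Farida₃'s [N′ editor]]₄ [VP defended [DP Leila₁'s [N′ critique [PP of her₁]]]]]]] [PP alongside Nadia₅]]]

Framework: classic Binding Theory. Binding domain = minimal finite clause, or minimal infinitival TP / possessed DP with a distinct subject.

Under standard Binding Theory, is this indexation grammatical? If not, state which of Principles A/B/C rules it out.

The two coindexed NPs are *Leila₁* and *her₁*.
*her₁* is a pronoun. Its binding domain is the possessed DP, whose subject is Leila₁.
*Leila₁* c-commands it within that domain and carries the same index.
The pronoun is locally bound → Principle B violation.

Principle B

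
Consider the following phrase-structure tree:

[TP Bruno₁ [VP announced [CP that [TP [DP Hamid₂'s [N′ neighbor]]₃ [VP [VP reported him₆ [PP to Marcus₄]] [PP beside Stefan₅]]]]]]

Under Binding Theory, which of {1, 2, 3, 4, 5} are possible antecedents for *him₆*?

*him* is a pronoun, so Principle B applies: it must be free in its binding domain.
Binding domain of *him₆*: the embedded TP, whose subject is [Hamid₂'s neighbor]₃.
*Bruno₁* c-commands the pronoun but from outside its binding domain, and is not c-commanded by it → coindexation permitted.
*Hamid₂* and the pronoun do not c-command one another → neither Principle B nor Principle C is at stake; coindexation permitted.
*[Hamid₂'s neighbor]₃* c-commands the pronoun within its binding domain → coindexation would violate Principle B.
*Marcus₄*: the pronoun c-commands this R-expression → coindexation would violate Principle C on *Marcus₄*.
*Stefan₅* and the pronoun do not c-command one another → neither Principle B nor Principle C is at stake; coindexation permitted.

{1, 2, 5}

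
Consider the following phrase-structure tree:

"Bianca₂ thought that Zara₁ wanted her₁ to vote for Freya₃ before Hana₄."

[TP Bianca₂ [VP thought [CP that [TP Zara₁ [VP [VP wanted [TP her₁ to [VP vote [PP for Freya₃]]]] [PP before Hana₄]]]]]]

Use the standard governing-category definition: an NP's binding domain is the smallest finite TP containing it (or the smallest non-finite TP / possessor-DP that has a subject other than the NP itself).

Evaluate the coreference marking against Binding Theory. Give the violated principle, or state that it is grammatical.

The two coindexed NPs are *Zara₁* and *her₁*.
*her₁* is a pronoun. Its binding domain is the embedded TP, whose subject is Zara₁.
*Zara₁* c-commands it within that domain and carries the same index.
The pronoun is locally bound → Principle B violation.

Principle B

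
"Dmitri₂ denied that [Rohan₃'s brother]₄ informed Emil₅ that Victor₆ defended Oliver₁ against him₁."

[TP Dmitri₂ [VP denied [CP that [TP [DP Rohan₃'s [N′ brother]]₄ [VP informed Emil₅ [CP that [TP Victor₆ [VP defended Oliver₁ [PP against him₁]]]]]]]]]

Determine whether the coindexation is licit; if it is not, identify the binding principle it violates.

The two coindexed NPs are *Oliver₁* and *him₁*.
*him₁* is a pronoun. Its binding domain is the embedded TP, whose subject is Victor₆.
*Oliver₁* c-commands it within that domain and carries the same index.
The pronoun is locally bound → Principle B violation.

Principle B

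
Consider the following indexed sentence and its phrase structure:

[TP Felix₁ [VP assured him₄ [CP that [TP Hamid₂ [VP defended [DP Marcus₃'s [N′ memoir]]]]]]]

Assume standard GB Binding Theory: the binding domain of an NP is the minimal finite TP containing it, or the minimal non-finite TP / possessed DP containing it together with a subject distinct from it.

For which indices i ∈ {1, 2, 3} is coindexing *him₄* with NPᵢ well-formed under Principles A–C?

*him* is a pronoun, so Principle B applies: it must be free in its binding domain.
Binding domain of *him₄*: the matrix TP, whose subject is Felix₁.
*Felix₁* c-commands the pronoun within its binding domain → coindexation would violate Principle B.
*Hamid₂*: the pronoun c-commands this R-expression → coindexation would violate Principle C on *Hamid₂*.
*Marcus₃*: the pronoun c-commands this R-expression → coindexation would violate Principle C on *Marcus₃*.

none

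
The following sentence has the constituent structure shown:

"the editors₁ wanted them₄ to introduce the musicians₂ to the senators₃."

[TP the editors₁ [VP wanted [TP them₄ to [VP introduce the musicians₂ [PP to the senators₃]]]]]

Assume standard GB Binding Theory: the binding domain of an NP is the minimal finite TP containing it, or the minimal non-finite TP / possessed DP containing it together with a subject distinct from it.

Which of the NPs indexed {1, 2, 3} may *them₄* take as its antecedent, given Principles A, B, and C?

none

*them* is a pronoun, so Principle B applies: it must be free in its binding domain.
Binding domain of *them₄*: the matrix TP, whose subject is the editors₁.
*the editors₁* c-commands the pronoun within its binding domain → coindexation would violate Principle B.
*the musicians₂*: the pronoun c-commands this R-expression → coindexation would violate Principle C on *the musicians₂*.
*the senators₃*: the pronoun c-commands this R-expression → coindexation would violate Principle C on *the senators₃*.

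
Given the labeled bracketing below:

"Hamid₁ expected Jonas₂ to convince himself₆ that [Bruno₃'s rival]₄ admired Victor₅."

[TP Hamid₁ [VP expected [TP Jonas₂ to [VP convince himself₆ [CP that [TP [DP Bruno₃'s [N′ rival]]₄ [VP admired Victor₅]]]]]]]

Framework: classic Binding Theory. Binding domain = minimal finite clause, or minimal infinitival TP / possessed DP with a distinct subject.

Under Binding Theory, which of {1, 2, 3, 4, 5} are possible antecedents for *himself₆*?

{2}

*himself* is an anaphor, so Principle A applies: it must be bound in its binding domain.
Binding domain of *himself₆*: the embedded TP, whose subject is Jonas₂.
*Hamid₁* c-commands the anaphor but is outside its binding domain → cannot satisfy Principle A.
*Jonas₂* c-commands the anaphor within its binding domain → licit binder.
*Bruno₃* does not c-command the anaphor → cannot bind it.
*[Bruno₃'s rival]₄* does not c-command the anaphor → cannot bind it.
*Victor₅* does not c-command the anaphor → cannot bind it.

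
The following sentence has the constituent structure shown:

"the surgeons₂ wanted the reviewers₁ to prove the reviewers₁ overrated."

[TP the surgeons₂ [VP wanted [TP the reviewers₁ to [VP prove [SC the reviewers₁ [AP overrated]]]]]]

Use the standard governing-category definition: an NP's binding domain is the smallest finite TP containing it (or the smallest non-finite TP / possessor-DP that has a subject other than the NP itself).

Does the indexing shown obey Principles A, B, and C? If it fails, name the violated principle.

The two coindexed NPs are *the reviewers₁* (the higher occurrence) and *the reviewers₁* (the lower occurrence).
*the reviewers₁* (the lower occurrence) is an R-expression. Principle C requires it to be free everywhere.
*the reviewers₁* (the higher occurrence) c-commands it and carries the same index.
The R-expression is bound → Principle C violation.

Principle C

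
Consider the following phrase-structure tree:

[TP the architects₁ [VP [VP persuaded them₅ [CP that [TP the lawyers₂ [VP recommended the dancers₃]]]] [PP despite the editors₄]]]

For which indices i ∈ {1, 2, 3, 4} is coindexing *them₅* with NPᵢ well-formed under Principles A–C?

*them* is a pronoun, so Principle B applies: it must be free in its binding domain.
Binding domain of *them₅*: the matrix TP, whose subject is the architects₁.
*the architects₁* c-commands the pronoun within its binding domain → coindexation would violate Principle B.
*the lawyers₂*: the pronoun c-commands this R-expression → coindexation would violate Principle C on *the lawyers₂*.
*the dancers₃*: the pronoun c-commands this R-expression → coindexation would violate Principle C on *the dancers₃*.
*the editors₄* and the pronoun do not c-command one another → neither Principle B nor Principle C is at stake; coindexation permitted.

{4}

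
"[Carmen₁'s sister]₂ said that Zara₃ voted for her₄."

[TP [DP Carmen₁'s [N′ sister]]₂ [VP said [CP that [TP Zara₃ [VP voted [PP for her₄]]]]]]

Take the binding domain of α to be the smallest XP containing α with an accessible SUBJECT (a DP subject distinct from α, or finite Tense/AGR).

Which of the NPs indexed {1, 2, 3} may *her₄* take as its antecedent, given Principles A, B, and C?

*her* is a pronoun, so Principle B applies: it must be free in its binding domain.
Binding domain of *her₄*: the embedded TP, whose subject is Zara₃.
*Carmen₁* and the pronoun do not c-command one another → neither Principle B nor Principle C is at stake; coindexation permitted.
*[Carmen₁'s sister]₂* c-commands the pronoun but from outside its binding domain, and is not c-commanded by it → coindexation permitted.
*Zara₃* c-commands the pronoun within its binding domain → coindexation would violate Principle B.

{1, 2}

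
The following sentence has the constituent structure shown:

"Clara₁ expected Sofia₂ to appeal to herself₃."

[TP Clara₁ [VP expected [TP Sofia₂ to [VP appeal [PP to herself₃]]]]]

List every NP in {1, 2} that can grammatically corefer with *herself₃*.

*herself* is an anaphor, so Principle A applies: it must be bound in its binding domain.
Binding domain of *herself₃*: the embedded TP, whose subject is Sofia₂.
*Clara₁* c-commands the anaphor but is outside its binding domain → cannot satisfy Principle A.
*Sofia₂* c-commands the anaphor within its binding domain → licit binder.

{2}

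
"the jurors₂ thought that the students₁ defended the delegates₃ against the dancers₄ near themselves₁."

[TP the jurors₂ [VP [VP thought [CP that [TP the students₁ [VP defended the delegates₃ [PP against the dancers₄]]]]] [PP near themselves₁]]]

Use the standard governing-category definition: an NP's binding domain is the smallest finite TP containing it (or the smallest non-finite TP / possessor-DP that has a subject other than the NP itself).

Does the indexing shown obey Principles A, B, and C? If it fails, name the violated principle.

Principle A

The two coindexed NPs are *the students₁* and *themselves₁*.
*themselves₁* is an anaphor. Principle A requires it to be bound within its binding domain — the matrix TP, whose subject is the jurors₂.
Within that domain it is c-commanded by *the jurors₂*, which does not share its index.
*the students₁* does not c-command the anaphor at all.
The anaphor is unbound in its domain → Principle A violation.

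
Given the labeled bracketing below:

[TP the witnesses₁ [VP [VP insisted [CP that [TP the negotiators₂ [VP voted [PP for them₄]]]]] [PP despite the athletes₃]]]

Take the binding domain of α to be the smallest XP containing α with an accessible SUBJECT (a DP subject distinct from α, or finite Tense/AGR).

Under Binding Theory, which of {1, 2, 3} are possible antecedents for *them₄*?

*them* is a pronoun, so Principle B applies: it must be free in its binding domain.
Binding domain of *them₄*: the embedded TP, whose subject is the negotiators₂.
*the witnesses₁* c-commands the pronoun but from outside its binding domain, and is not c-commanded by it → coindexation permitted.
*the negotiators₂* c-commands the pronoun within its binding domain → coindexation would violate Principle B.
*the athletes₃* and the pronoun do not c-command one another → neither Principle B nor Principle C is at stake; coindexation permitted.

{1, 3}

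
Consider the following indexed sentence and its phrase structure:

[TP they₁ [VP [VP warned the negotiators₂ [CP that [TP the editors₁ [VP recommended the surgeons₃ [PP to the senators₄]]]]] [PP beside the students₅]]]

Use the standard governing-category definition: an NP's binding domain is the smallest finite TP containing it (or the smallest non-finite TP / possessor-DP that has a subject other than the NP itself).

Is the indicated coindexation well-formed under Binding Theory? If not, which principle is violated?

Principle C

The two coindexed NPs are *they₁* and *the editors₁*.
*the editors₁* is an R-expression. Principle C requires it to be free everywhere.
*they₁* c-commands it and carries the same index.
The R-expression is bound → Principle C violation.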